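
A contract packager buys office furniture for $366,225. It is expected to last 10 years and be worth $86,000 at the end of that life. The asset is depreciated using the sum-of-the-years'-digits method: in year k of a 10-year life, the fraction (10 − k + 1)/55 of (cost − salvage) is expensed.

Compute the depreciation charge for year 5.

Depreciable base = $366,225 − $86,000 = $280,225.
Sum of the years' digits = 10+9+8+7+6+5+4+3+2+1 = 55.
Year 1: $280,225 × 10/55 = $50,950. Book value $315,275.
Year 2: $280,225 × 9/55 = $45,855. Book value $269,420.
Year 3: $280,225 × 8/55 = $40,760. Book value $228,660.
Year 4: $280,225 × 7/55 = $35,665. Book value $192,995.
Year 5: $280,225 × 6/55 = $30,570. Book value $162,425.

$30,570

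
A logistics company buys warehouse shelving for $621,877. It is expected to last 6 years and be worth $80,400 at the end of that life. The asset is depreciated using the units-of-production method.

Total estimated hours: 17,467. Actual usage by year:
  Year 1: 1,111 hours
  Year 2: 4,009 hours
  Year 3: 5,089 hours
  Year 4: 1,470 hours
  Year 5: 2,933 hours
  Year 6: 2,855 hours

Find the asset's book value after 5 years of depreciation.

$168,905

Depreciable base = $621,877 − $80,400 = $541,477.
Rate = $541,477 / 17,467 hours = $31 per hour.
Year 1: 1,111 × $31 = $34,441. Book value $587,436.
Year 2: 4,009 × $31 = $124,279. Book value $463,157.
Year 3: 5,089 × $31 = $157,759. Book value $305,398.
Year 4: 1,470 × $31 = $45,570. Book value $259,828.
Year 5: 2,933 × $31 = $90,923. Book value $168,905.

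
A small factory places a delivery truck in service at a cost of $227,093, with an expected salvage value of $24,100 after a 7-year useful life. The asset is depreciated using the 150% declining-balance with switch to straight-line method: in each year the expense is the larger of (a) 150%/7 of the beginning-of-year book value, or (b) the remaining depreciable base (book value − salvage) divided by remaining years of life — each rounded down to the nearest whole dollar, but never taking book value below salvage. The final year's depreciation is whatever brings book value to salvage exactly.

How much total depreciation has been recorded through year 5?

Depreciable base = $227,093 − $24,100 = $202,993.
Year 1: DB = ⌊$227,093 × 150%/7⌋ = $48,662; SL = ⌊$202,993/7⌋ = $28,999 → take DB $48,662. Book value $178,431.
Year 2: DB = ⌊$178,431 × 150%/7⌋ = $38,235; SL = ⌊$154,331/6⌋ = $25,721 → take DB $38,235. Book value $140,196.
Year 3: DB = ⌊$140,196 × 150%/7⌋ = $30,042; SL = ⌊$116,096/5⌋ = $23,219 → take DB $30,042. Book value $110,154.
Year 4: DB = ⌊$110,154 × 150%/7⌋ = $23,604; SL = ⌊$86,054/4⌋ = $21,513 → take DB $23,604. Book value $86,550.
Year 5: DB = ⌊$86,550 × 150%/7⌋ = $18,546; SL = ⌊$62,450/3⌋ = $20,816 → take SL $20,816. Book value $65,734.
Accumulated through year 5 = $227,093 − $65,734 = $161,359.

$161,359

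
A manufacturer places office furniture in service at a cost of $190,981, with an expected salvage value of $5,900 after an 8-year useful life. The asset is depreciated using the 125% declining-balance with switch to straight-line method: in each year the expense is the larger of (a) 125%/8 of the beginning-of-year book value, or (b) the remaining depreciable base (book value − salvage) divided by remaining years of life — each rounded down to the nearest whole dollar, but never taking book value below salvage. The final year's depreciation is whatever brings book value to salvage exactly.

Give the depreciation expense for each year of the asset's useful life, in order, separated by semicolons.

Depreciable base = $190,981 − $5,900 = $185,081.
Year 1: DB = ⌊$190,981 × 125%/8⌋ = $29,840; SL = ⌊$185,081/8⌋ = $23,135 → take DB $29,840. Book value $161,141.
Year 2: DB = ⌊$161,141 × 125%/8⌋ = $25,178; SL = ⌊$155,241/7⌋ = $22,177 → take DB $25,178. Book value $135,963.
Year 3: DB = ⌊$135,963 × 125%/8⌋ = $21,244; SL = ⌊$130,063/6⌋ = $21,677 → take SL $21,677. Book value $114,286.
Year 4: DB = ⌊$114,286 × 125%/8⌋ = $17,857; SL = ⌊$108,386/5⌋ = $21,677 → take SL $21,677. Book value $92,609.
Year 5: DB = ⌊$92,609 × 125%/8⌋ = $14,470; SL = ⌊$86,709/4⌋ = $21,677 → take SL $21,677. Book value $70,932.
Year 6: DB = ⌊$70,932 × 125%/8⌋ = $11,083; SL = ⌊$65,032/3⌋ = $21,677 → take SL $21,677. Book value $49,255.
Year 7: DB = ⌊$49,255 × 125%/8⌋ = $7,696; SL = ⌊$43,355/2⌋ = $21,677 → take SL $21,677. Book value $27,578.
Year 8 (final): $27,578 − $5,900 = $21,678. Book value $5,900.

$29,840; $25,178; $21,677; $21,677; $21,677; $21,677; $21,677; $21,678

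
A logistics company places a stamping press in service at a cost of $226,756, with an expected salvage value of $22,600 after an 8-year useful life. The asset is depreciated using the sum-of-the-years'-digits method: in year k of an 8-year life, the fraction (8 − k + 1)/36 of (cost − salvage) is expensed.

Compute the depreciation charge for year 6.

$17,013

Depreciable base = $226,756 − $22,600 = $204,156.
Sum of the years' digits = 8+7+6+5+4+3+2+1 = 36.
Year 1: $204,156 × 8/36 = $45,368. Book value $181,388.
Year 2: $204,156 × 7/36 = $39,697. Book value $141,691.
Year 3: $204,156 × 6/36 = $34,026. Book value $107,665.
Year 4: $204,156 × 5/36 = $28,355. Book value $79,310.
Year 5: $204,156 × 4/36 = $22,684. Book value $56,626.
Year 6: $204,156 × 3/36 = $17,013. Book value $39,613.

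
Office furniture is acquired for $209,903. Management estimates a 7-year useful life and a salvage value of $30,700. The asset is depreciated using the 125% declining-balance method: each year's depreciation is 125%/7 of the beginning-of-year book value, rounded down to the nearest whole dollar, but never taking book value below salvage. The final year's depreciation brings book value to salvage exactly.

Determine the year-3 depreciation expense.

$25,291

Depreciable base = $209,903 − $30,700 = $179,203.
Year 1: ⌊$209,903 × 125%/7⌋ = $37,482. Book value $172,421.
Year 2: ⌊$172,421 × 125%/7⌋ = $30,789. Book value $141,632.
Year 3: ⌊$141,632 × 125%/7⌋ = $25,291. Book value $116,341.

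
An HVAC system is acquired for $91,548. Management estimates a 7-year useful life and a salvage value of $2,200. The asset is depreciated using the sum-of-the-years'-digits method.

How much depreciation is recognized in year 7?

$3,191

Depreciable base = $91,548 − $2,200 = $89,348.
Sum of the years' digits = 7+6+5+4+3+2+1 = 28.
Year 1: $89,348 × 7/28 = $22,337. Book value $69,211.
Year 2: $89,348 × 6/28 = $19,146. Book value $50,065.
Year 3: $89,348 × 5/28 = $15,955. Book value $34,110.
Year 4: $89,348 × 4/28 = $12,764. Book value $21,346.
Year 5: $89,348 × 3/28 = $9,573. Book value $11,773.
Year 6: $89,348 × 2/28 = $6,382. Book value $5,391.
Year 7: $89,348 × 1/28 = $3,191. Book value $2,200.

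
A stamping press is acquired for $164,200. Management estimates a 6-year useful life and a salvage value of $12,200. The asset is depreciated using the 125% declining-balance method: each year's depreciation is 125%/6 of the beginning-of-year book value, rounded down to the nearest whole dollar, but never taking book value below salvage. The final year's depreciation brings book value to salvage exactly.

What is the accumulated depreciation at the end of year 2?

$61,289

Depreciable base = $164,200 − $12,200 = $152,000.
Year 1: ⌊$164,200 × 125%/6⌋ = $34,208. Book value $129,992.
Year 2: ⌊$129,992 × 125%/6⌋ = $27,081. Book value $102,911.
Accumulated through year 2 = $164,200 − $102,911 = $61,289.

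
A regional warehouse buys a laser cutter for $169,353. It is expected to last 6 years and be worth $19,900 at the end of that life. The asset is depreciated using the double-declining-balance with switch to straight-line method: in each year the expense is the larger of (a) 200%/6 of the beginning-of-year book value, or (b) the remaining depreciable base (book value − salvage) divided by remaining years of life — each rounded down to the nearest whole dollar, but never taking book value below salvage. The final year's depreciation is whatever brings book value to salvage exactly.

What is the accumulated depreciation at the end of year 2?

$94,085

Depreciable base = $169,353 − $19,900 = $149,453.
Year 1: DB = ⌊$169,353 × 200%/6⌋ = $56,451; SL = ⌊$149,453/6⌋ = $24,908 → take DB $56,451. Book value $112,902.
Year 2: DB = ⌊$112,902 × 200%/6⌋ = $37,634; SL = ⌊$93,002/5⌋ = $18,600 → take DB $37,634. Book value $75,268.
Accumulated through year 2 = $169,353 − $75,268 = $94,085.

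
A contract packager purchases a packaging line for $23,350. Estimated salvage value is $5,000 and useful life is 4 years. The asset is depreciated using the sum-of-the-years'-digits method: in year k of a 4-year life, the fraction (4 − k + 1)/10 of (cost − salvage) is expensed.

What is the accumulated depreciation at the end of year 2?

$12,845

Depreciable base = $23,350 − $5,000 = $18,350.
Sum of the years' digits = 4+3+2+1 = 10.
Year 1: $18,350 × 4/10 = $7,340. Book value $16,010.
Year 2: $18,350 × 3/10 = $5,505. Book value $10,505.
Accumulated through year 2 = $23,350 − $10,505 = $12,845.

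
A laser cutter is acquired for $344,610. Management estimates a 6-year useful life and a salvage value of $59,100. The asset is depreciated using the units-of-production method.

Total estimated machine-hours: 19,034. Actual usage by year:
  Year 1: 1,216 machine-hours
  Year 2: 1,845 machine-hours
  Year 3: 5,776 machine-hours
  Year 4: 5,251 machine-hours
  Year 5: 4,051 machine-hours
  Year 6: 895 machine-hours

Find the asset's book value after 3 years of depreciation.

$212,055

Depreciable base = $344,610 − $59,100 = $285,510.
Rate = $285,510 / 19,034 machine-hours = $15 per machine-hour.
Year 1: 1,216 × $15 = $18,240. Book value $326,370.
Year 2: 1,845 × $15 = $27,675. Book value $298,695.
Year 3: 5,776 × $15 = $86,640. Book value $212,055.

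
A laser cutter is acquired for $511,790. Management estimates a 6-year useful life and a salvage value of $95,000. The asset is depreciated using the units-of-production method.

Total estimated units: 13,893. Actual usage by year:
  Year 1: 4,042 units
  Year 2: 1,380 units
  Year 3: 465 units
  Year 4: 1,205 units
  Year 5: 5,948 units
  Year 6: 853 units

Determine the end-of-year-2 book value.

$349,130

Depreciable base = $511,790 − $95,000 = $416,790.
Rate = $416,790 / 13,893 units = $30 per unit.
Year 1: 4,042 × $30 = $121,260. Book value $390,530.
Year 2: 1,380 × $30 = $41,400. Book value $349,130.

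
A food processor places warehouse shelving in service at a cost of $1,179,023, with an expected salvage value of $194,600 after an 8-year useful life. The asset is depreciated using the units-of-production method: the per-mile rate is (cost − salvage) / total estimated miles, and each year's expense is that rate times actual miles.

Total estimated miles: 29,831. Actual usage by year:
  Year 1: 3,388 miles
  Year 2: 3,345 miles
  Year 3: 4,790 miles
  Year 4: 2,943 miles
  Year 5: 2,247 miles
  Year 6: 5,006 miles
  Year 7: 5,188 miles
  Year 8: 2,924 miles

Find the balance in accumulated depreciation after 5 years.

$551,529

Depreciable base = $1,179,023 − $194,600 = $984,423.
Rate = $984,423 / 29,831 miles = $33 per mile.
Year 1: 3,388 × $33 = $111,804. Book value $1,067,219.
Year 2: 3,345 × $33 = $110,385. Book value $956,834.
Year 3: 4,790 × $33 = $158,070. Book value $798,764.
Year 4: 2,943 × $33 = $97,119. Book value $701,645.
Year 5: 2,247 × $33 = $74,151. Book value $627,494.
Accumulated through year 5 = $1,179,023 − $627,494 = $551,529.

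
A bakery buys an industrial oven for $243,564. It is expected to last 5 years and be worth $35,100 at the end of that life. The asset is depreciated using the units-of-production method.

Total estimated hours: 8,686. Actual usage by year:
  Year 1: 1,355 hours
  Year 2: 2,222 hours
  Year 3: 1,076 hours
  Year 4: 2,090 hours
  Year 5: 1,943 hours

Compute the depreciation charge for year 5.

$46,632

Depreciable base = $243,564 − $35,100 = $208,464.
Rate = $208,464 / 8,686 hours = $24 per hour.
Year 1: 1,355 × $24 = $32,520. Book value $211,044.
Year 2: 2,222 × $24 = $53,328. Book value $157,716.
Year 3: 1,076 × $24 = $25,824. Book value $131,892.
Year 4: 2,090 × $24 = $50,160. Book value $81,732.
Year 5: 1,943 × $24 = $46,632. Book value $35,100.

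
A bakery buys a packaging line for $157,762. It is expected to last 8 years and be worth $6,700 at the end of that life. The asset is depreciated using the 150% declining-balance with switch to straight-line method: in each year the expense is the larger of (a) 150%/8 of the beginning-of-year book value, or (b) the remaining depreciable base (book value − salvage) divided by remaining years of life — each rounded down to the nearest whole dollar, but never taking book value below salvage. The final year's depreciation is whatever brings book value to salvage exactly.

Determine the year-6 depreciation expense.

$15,514

Depreciable base = $157,762 − $6,700 = $151,062.
Year 1: DB = ⌊$157,762 × 150%/8⌋ = $29,580; SL = ⌊$151,062/8⌋ = $18,882 → take DB $29,580. Book value $128,182.
Year 2: DB = ⌊$128,182 × 150%/8⌋ = $24,034; SL = ⌊$121,482/7⌋ = $17,354 → take DB $24,034. Book value $104,148.
Year 3: DB = ⌊$104,148 × 150%/8⌋ = $19,527; SL = ⌊$97,448/6⌋ = $16,241 → take DB $19,527. Book value $84,621.
Year 4: DB = ⌊$84,621 × 150%/8⌋ = $15,866; SL = ⌊$77,921/5⌋ = $15,584 → take DB $15,866. Book value $68,755.
Year 5: DB = ⌊$68,755 × 150%/8⌋ = $12,891; SL = ⌊$62,055/4⌋ = $15,513 → take SL $15,513. Book value $53,242.
Year 6: DB = ⌊$53,242 × 150%/8⌋ = $9,982; SL = ⌊$46,542/3⌋ = $15,514 → take SL $15,514. Book value $37,728.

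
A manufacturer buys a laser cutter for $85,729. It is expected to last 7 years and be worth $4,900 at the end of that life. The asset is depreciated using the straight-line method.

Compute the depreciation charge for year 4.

$11,547

Depreciable base = $85,729 − $4,900 = $80,829.
Annual expense = $80,829 / 7 = $11,547.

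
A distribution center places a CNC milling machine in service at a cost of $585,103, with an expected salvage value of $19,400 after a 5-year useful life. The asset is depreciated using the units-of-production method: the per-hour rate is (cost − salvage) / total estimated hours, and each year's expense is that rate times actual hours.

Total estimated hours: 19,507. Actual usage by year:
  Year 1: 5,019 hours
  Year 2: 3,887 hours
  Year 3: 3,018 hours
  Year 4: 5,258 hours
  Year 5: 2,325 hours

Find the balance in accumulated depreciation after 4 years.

Depreciable base = $585,103 − $19,400 = $565,703.
Rate = $565,703 / 19,507 hours = $29 per hour.
Year 1: 5,019 × $29 = $145,551. Book value $439,552.
Year 2: 3,887 × $29 = $112,723. Book value $326,829.
Year 3: 3,018 × $29 = $87,522. Book value $239,307.
Year 4: 5,258 × $29 = $152,482. Book value $86,825.
Accumulated through year 4 = $585,103 − $86,825 = $498,278.

$498,278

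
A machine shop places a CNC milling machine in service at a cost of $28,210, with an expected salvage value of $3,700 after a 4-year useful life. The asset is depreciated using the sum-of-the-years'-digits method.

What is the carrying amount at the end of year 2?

$11,053

Depreciable base = $28,210 − $3,700 = $24,510.
Sum of the years' digits = 4+3+2+1 = 10.
Year 1: $24,510 × 4/10 = $9,804. Book value $18,406.
Year 2: $24,510 × 3/10 = $7,353. Book value $11,053.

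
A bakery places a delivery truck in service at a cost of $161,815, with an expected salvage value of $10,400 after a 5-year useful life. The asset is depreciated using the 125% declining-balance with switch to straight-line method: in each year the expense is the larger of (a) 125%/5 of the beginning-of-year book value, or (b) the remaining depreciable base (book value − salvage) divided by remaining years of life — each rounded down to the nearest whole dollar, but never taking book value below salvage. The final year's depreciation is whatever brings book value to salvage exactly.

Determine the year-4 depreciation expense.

$26,874

Depreciable base = $161,815 − $10,400 = $151,415.
Year 1: DB = ⌊$161,815 × 125%/5⌋ = $40,453; SL = ⌊$151,415/5⌋ = $30,283 → take DB $40,453. Book value $121,362.
Year 2: DB = ⌊$121,362 × 125%/5⌋ = $30,340; SL = ⌊$110,962/4⌋ = $27,740 → take DB $30,340. Book value $91,022.
Year 3: DB = ⌊$91,022 × 125%/5⌋ = $22,755; SL = ⌊$80,622/3⌋ = $26,874 → take SL $26,874. Book value $64,148.
Year 4: DB = ⌊$64,148 × 125%/5⌋ = $16,037; SL = ⌊$53,748/2⌋ = $26,874 → take SL $26,874. Book value $37,274.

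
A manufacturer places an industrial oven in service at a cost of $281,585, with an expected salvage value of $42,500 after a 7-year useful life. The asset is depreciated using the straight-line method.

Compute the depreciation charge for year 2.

$34,155

Depreciable base = $281,585 − $42,500 = $239,085.
Annual expense = $239,085 / 7 = $34,155.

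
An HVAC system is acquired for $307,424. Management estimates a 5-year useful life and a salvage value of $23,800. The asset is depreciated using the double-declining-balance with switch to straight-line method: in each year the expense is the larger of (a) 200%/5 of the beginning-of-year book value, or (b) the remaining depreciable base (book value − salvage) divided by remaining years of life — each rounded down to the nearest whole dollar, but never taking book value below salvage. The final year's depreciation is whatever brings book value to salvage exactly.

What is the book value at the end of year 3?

$66,404

Depreciable base = $307,424 − $23,800 = $283,624.
Year 1: DB = ⌊$307,424 × 200%/5⌋ = $122,969; SL = ⌊$283,624/5⌋ = $56,724 → take DB $122,969. Book value $184,455.
Year 2: DB = ⌊$184,455 × 200%/5⌋ = $73,782; SL = ⌊$160,655/4⌋ = $40,163 → take DB $73,782. Book value $110,673.
Year 3: DB = ⌊$110,673 × 200%/5⌋ = $44,269; SL = ⌊$86,873/3⌋ = $28,957 → take DB $44,269. Book value $66,404.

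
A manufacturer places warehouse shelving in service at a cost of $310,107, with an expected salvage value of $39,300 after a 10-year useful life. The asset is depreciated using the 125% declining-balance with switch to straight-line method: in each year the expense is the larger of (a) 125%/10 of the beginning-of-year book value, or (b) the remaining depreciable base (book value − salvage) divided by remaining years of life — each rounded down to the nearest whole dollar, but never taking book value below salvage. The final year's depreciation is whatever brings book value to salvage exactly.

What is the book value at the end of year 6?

Depreciable base = $310,107 − $39,300 = $270,807.
Year 1: DB = ⌊$310,107 × 125%/10⌋ = $38,763; SL = ⌊$270,807/10⌋ = $27,080 → take DB $38,763. Book value $271,344.
Year 2: DB = ⌊$271,344 × 125%/10⌋ = $33,918; SL = ⌊$232,044/9⌋ = $25,782 → take DB $33,918. Book value $237,426.
Year 3: DB = ⌊$237,426 × 125%/10⌋ = $29,678; SL = ⌊$198,126/8⌋ = $24,765 → take DB $29,678. Book value $207,748.
Year 4: DB = ⌊$207,748 × 125%/10⌋ = $25,968; SL = ⌊$168,448/7⌋ = $24,064 → take DB $25,968. Book value $181,780.
Year 5: DB = ⌊$181,780 × 125%/10⌋ = $22,722; SL = ⌊$142,480/6⌋ = $23,746 → take SL $23,746. Book value $158,034.
Year 6: DB = ⌊$158,034 × 125%/10⌋ = $19,754; SL = ⌊$118,734/5⌋ = $23,746 → take SL $23,746. Book value $134,288.

$134,288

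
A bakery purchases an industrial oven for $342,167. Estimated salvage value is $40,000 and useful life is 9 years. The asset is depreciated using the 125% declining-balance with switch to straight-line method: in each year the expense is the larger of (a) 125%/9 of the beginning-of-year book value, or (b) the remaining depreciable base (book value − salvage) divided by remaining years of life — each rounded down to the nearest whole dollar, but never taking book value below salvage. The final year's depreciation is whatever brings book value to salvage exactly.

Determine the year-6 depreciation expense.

Depreciable base = $342,167 − $40,000 = $302,167.
Year 1: DB = ⌊$342,167 × 125%/9⌋ = $47,523; SL = ⌊$302,167/9⌋ = $33,574 → take DB $47,523. Book value $294,644.
Year 2: DB = ⌊$294,644 × 125%/9⌋ = $40,922; SL = ⌊$254,644/8⌋ = $31,830 → take DB $40,922. Book value $253,722.
Year 3: DB = ⌊$253,722 × 125%/9⌋ = $35,239; SL = ⌊$213,722/7⌋ = $30,531 → take DB $35,239. Book value $218,483.
Year 4: DB = ⌊$218,483 × 125%/9⌋ = $30,344; SL = ⌊$178,483/6⌋ = $29,747 → take DB $30,344. Book value $188,139.
Year 5: DB = ⌊$188,139 × 125%/9⌋ = $26,130; SL = ⌊$148,139/5⌋ = $29,627 → take SL $29,627. Book value $158,512.
Year 6: DB = ⌊$158,512 × 125%/9⌋ = $22,015; SL = ⌊$118,512/4⌋ = $29,628 → take SL $29,628. Book value $128,884.

$29,628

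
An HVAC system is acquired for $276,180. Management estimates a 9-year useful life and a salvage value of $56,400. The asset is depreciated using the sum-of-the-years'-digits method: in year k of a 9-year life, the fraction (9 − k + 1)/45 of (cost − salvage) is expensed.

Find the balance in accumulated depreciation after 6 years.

$190,476

Depreciable base = $276,180 − $56,400 = $219,780.
Sum of the years' digits = 9+8+7+6+5+4+3+2+1 = 45.
Year 1: $219,780 × 9/45 = $43,956. Book value $232,224.
Year 2: $219,780 × 8/45 = $39,072. Book value $193,152.
Year 3: $219,780 × 7/45 = $34,188. Book value $158,964.
Year 4: $219,780 × 6/45 = $29,304. Book value $129,660.
Year 5: $219,780 × 5/45 = $24,420. Book value $105,240.
Year 6: $219,780 × 4/45 = $19,536. Book value $85,704.
Accumulated through year 6 = $276,180 − $85,704 = $190,476.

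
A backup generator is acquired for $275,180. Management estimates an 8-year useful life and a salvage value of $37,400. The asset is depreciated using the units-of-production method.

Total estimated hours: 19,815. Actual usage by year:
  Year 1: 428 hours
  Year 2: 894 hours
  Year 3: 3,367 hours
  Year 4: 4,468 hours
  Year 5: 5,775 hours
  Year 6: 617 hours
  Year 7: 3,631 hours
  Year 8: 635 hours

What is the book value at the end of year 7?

Depreciable base = $275,180 − $37,400 = $237,780.
Rate = $237,780 / 19,815 hours = $12 per hour.
Year 1: 428 × $12 = $5,136. Book value $270,044.
Year 2: 894 × $12 = $10,728. Book value $259,316.
Year 3: 3,367 × $12 = $40,404. Book value $218,912.
Year 4: 4,468 × $12 = $53,616. Book value $165,296.
Year 5: 5,775 × $12 = $69,300. Book value $95,996.
Year 6: 617 × $12 = $7,404. Book value $88,592.
Year 7: 3,631 × $12 = $43,572. Book value $45,020.

$45,020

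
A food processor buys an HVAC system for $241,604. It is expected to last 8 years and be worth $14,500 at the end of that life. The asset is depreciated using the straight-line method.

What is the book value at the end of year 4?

Depreciable base = $241,604 − $14,500 = $227,104.
Annual expense = $227,104 / 8 = $28,388.
End of year 1: book value $213,216.
End of year 2: book value $184,828.
End of year 3: book value $156,440.
End of year 4: book value $128,052.

$128,052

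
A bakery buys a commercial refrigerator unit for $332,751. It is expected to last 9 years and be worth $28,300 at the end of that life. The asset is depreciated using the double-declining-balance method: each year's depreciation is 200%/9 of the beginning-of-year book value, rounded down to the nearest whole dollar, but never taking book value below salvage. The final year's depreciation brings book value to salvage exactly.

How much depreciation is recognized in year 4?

Depreciable base = $332,751 − $28,300 = $304,451.
Year 1: ⌊$332,751 × 200%/9⌋ = $73,944. Book value $258,807.
Year 2: ⌊$258,807 × 200%/9⌋ = $57,512. Book value $201,295.
Year 3: ⌊$201,295 × 200%/9⌋ = $44,732. Book value $156,563.
Year 4: ⌊$156,563 × 200%/9⌋ = $34,791. Book value $121,772.

$34,791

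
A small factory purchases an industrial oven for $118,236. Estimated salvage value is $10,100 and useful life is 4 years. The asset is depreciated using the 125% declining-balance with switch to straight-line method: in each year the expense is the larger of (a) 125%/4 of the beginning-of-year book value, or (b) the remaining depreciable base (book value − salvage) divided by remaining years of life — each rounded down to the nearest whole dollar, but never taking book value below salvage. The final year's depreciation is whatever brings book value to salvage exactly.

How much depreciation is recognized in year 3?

$22,893

Depreciable base = $118,236 − $10,100 = $108,136.
Year 1: DB = ⌊$118,236 × 125%/4⌋ = $36,948; SL = ⌊$108,136/4⌋ = $27,034 → take DB $36,948. Book value $81,288.
Year 2: DB = ⌊$81,288 × 125%/4⌋ = $25,402; SL = ⌊$71,188/3⌋ = $23,729 → take DB $25,402. Book value $55,886.
Year 3: DB = ⌊$55,886 × 125%/4⌋ = $17,464; SL = ⌊$45,786/2⌋ = $22,893 → take SL $22,893. Book value $32,993.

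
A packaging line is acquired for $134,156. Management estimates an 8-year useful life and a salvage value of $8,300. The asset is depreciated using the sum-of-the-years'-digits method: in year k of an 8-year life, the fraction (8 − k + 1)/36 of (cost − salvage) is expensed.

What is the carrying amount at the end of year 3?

$60,740

Depreciable base = $134,156 − $8,300 = $125,856.
Sum of the years' digits = 8+7+6+5+4+3+2+1 = 36.
Year 1: $125,856 × 8/36 = $27,968. Book value $106,188.
Year 2: $125,856 × 7/36 = $24,472. Book value $81,716.
Year 3: $125,856 × 6/36 = $20,976. Book value $60,740.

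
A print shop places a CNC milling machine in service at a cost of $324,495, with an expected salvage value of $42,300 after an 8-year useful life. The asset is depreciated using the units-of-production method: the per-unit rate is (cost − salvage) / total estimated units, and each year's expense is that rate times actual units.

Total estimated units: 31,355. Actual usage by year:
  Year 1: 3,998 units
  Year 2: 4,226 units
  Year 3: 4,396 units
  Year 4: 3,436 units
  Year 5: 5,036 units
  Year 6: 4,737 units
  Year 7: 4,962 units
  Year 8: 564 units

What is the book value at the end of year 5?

$134,667

Depreciable base = $324,495 − $42,300 = $282,195.
Rate = $282,195 / 31,355 units = $9 per unit.
Year 1: 3,998 × $9 = $35,982. Book value $288,513.
Year 2: 4,226 × $9 = $38,034. Book value $250,479.
Year 3: 4,396 × $9 = $39,564. Book value $210,915.
Year 4: 3,436 × $9 = $30,924. Book value $179,991.
Year 5: 5,036 × $9 = $45,324. Book value $134,667.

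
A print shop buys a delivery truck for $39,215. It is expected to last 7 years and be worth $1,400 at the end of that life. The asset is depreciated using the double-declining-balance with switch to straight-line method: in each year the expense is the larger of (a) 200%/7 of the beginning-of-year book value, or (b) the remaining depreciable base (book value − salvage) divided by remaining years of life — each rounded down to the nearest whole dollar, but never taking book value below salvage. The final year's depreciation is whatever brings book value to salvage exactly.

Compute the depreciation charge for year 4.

Depreciable base = $39,215 − $1,400 = $37,815.
Year 1: DB = ⌊$39,215 × 200%/7⌋ = $11,204; SL = ⌊$37,815/7⌋ = $5,402 → take DB $11,204. Book value $28,011.
Year 2: DB = ⌊$28,011 × 200%/7⌋ = $8,003; SL = ⌊$26,611/6⌋ = $4,435 → take DB $8,003. Book value $20,008.
Year 3: DB = ⌊$20,008 × 200%/7⌋ = $5,716; SL = ⌊$18,608/5⌋ = $3,721 → take DB $5,716. Book value $14,292.
Year 4: DB = ⌊$14,292 × 200%/7⌋ = $4,083; SL = ⌊$12,892/4⌋ = $3,223 → take DB $4,083. Book value $10,209.

$4,083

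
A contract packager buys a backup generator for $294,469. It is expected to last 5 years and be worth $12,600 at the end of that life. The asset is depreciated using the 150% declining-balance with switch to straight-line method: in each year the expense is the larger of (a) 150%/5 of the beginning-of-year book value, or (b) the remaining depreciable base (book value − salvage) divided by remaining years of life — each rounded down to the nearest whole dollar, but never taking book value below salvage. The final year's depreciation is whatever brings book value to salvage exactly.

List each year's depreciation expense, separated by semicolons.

Depreciable base = $294,469 − $12,600 = $281,869.
Year 1: DB = ⌊$294,469 × 150%/5⌋ = $88,340; SL = ⌊$281,869/5⌋ = $56,373 → take DB $88,340. Book value $206,129.
Year 2: DB = ⌊$206,129 × 150%/5⌋ = $61,838; SL = ⌊$193,529/4⌋ = $48,382 → take DB $61,838. Book value $144,291.
Year 3: DB = ⌊$144,291 × 150%/5⌋ = $43,287; SL = ⌊$131,691/3⌋ = $43,897 → take SL $43,897. Book value $100,394.
Year 4: DB = ⌊$100,394 × 150%/5⌋ = $30,118; SL = ⌊$87,794/2⌋ = $43,897 → take SL $43,897. Book value $56,497.
Year 5 (final): $56,497 − $12,600 = $43,897. Book value $12,600.

$88,340; $61,838; $43,897; $43,897; $43,897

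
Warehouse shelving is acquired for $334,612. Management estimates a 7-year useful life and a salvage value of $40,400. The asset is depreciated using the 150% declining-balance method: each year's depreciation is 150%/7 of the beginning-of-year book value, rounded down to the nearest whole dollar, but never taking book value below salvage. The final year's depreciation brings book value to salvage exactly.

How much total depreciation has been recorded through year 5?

$234,411

Depreciable base = $334,612 − $40,400 = $294,212.
Year 1: ⌊$334,612 × 150%/7⌋ = $71,702. Book value $262,910.
Year 2: ⌊$262,910 × 150%/7⌋ = $56,337. Book value $206,573.
Year 3: ⌊$206,573 × 150%/7⌋ = $44,265. Book value $162,308.
Year 4: ⌊$162,308 × 150%/7⌋ = $34,780. Book value $127,528.
Year 5: ⌊$127,528 × 150%/7⌋ = $27,327. Book value $100,201.
Accumulated through year 5 = $334,612 − $100,201 = $234,411.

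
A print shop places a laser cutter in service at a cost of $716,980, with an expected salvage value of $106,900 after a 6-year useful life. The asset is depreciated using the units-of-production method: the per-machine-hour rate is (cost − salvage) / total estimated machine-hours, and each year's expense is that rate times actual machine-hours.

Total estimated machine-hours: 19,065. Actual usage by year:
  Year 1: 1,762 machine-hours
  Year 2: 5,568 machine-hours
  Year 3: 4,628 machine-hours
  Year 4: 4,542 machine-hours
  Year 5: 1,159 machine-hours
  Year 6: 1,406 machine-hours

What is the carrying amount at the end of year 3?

Depreciable base = $716,980 − $106,900 = $610,080.
Rate = $610,080 / 19,065 machine-hours = $32 per machine-hour.
Year 1: 1,762 × $32 = $56,384. Book value $660,596.
Year 2: 5,568 × $32 = $178,176. Book value $482,420.
Year 3: 4,628 × $32 = $148,096. Book value $334,324.

$334,324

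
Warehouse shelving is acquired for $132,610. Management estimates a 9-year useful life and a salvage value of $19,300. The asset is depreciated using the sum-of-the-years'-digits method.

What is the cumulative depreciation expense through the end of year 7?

$105,756

Depreciable base = $132,610 − $19,300 = $113,310.
Sum of the years' digits = 9+8+7+6+5+4+3+2+1 = 45.
Year 1: $113,310 × 9/45 = $22,662. Book value $109,948.
Year 2: $113,310 × 8/45 = $20,144. Book value $89,804.
Year 3: $113,310 × 7/45 = $17,626. Book value $72,178.
Year 4: $113,310 × 6/45 = $15,108. Book value $57,070.
Year 5: $113,310 × 5/45 = $12,590. Book value $44,480.
Year 6: $113,310 × 4/45 = $10,072. Book value $34,408.
Year 7: $113,310 × 3/45 = $7,554. Book value $26,854.
Accumulated through year 7 = $132,610 − $26,854 = $105,756.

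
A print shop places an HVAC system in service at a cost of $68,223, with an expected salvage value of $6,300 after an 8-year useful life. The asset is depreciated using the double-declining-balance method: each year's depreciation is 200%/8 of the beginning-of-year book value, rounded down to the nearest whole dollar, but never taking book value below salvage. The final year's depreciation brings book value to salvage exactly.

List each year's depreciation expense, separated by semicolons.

$17,055; $12,792; $9,594; $7,195; $5,396; $4,047; $3,036; $2,808

Depreciable base = $68,223 − $6,300 = $61,923.
Year 1: ⌊$68,223 × 200%/8⌋ = $17,055. Book value $51,168.
Year 2: ⌊$51,168 × 200%/8⌋ = $12,792. Book value $38,376.
Year 3: ⌊$38,376 × 200%/8⌋ = $9,594. Book value $28,782.
Year 4: ⌊$28,782 × 200%/8⌋ = $7,195. Book value $21,587.
Year 5: ⌊$21,587 × 200%/8⌋ = $5,396. Book value $16,191.
Year 6: ⌊$16,191 × 200%/8⌋ = $4,047. Book value $12,144.
Year 7: ⌊$12,144 × 200%/8⌋ = $3,036. Book value $9,108.
Year 8 (final): $9,108 − $6,300 = $2,808. Book value $6,300.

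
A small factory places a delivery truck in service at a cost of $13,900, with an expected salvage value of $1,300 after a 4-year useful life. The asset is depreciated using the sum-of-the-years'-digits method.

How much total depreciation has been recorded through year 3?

Depreciable base = $13,900 − $1,300 = $12,600.
Sum of the years' digits = 4+3+2+1 = 10.
Year 1: $12,600 × 4/10 = $5,040. Book value $8,860.
Year 2: $12,600 × 3/10 = $3,780. Book value $5,080.
Year 3: $12,600 × 2/10 = $2,520. Book value $2,560.
Accumulated through year 3 = $13,900 − $2,560 = $11,340.

$11,340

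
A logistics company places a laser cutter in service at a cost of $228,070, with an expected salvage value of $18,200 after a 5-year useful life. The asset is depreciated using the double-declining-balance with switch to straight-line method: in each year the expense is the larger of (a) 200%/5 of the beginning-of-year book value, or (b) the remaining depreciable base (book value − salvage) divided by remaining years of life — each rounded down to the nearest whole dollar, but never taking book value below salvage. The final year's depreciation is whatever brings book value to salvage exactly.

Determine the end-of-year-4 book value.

$29,559

Depreciable base = $228,070 − $18,200 = $209,870.
Year 1: DB = ⌊$228,070 × 200%/5⌋ = $91,228; SL = ⌊$209,870/5⌋ = $41,974 → take DB $91,228. Book value $136,842.
Year 2: DB = ⌊$136,842 × 200%/5⌋ = $54,736; SL = ⌊$118,642/4⌋ = $29,660 → take DB $54,736. Book value $82,106.
Year 3: DB = ⌊$82,106 × 200%/5⌋ = $32,842; SL = ⌊$63,906/3⌋ = $21,302 → take DB $32,842. Book value $49,264.
Year 4: DB = ⌊$49,264 × 200%/5⌋ = $19,705; SL = ⌊$31,064/2⌋ = $15,532 → take DB $19,705. Book value $29,559.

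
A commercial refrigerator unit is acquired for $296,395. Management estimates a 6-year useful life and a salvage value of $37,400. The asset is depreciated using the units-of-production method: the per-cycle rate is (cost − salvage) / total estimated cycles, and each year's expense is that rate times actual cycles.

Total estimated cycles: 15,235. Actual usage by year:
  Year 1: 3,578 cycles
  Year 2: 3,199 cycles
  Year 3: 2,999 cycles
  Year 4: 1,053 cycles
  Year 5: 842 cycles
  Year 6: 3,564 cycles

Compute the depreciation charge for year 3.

Depreciable base = $296,395 − $37,400 = $258,995.
Rate = $258,995 / 15,235 cycles = $17 per cycle.
Year 1: 3,578 × $17 = $60,826. Book value $235,569.
Year 2: 3,199 × $17 = $54,383. Book value $181,186.
Year 3: 2,999 × $17 = $50,983. Book value $130,203.

$50,983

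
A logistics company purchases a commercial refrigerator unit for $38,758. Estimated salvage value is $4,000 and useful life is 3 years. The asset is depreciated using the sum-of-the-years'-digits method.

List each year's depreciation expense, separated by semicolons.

Depreciable base = $38,758 − $4,000 = $34,758.
Sum of the years' digits = 3+2+1 = 6.
Year 1: $34,758 × 3/6 = $17,379. Book value $21,379.
Year 2: $34,758 × 2/6 = $11,586. Book value $9,793.
Year 3: $34,758 × 1/6 = $5,793. Book value $4,000.

$17,379; $11,586; $5,793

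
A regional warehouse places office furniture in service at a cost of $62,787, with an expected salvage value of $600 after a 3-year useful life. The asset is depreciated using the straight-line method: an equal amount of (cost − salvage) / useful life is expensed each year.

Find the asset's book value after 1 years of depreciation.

$42,058

Depreciable base = $62,787 − $600 = $62,187.
Annual expense = $62,187 / 3 = $20,729.
End of year 1: book value $42,058.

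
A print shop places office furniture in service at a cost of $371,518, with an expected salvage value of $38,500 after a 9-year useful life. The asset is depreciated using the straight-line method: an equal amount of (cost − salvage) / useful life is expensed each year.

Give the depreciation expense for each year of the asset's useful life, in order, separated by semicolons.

Depreciable base = $371,518 − $38,500 = $333,018.
Annual expense = $333,018 / 9 = $37,002.
End of year 1: book value $334,516.
End of year 2: book value $297,514.
End of year 3: book value $260,512.
End of year 4: book value $223,510.
End of year 5: book value $186,508.
End of year 6: book value $149,506.
End of year 7: book value $112,504.
End of year 8: book value $75,502.
End of year 9: book value $38,500.

$37,002; $37,002; $37,002; $37,002; $37,002; $37,002; $37,002; $37,002; $37,002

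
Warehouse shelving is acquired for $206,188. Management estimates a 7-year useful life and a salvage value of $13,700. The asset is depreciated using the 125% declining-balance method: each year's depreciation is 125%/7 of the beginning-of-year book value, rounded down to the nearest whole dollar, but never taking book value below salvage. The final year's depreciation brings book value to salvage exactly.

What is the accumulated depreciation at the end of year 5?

$129,076

Depreciable base = $206,188 − $13,700 = $192,488.
Year 1: ⌊$206,188 × 125%/7⌋ = $36,819. Book value $169,369.
Year 2: ⌊$169,369 × 125%/7⌋ = $30,244. Book value $139,125.
Year 3: ⌊$139,125 × 125%/7⌋ = $24,843. Book value $114,282.
Year 4: ⌊$114,282 × 125%/7⌋ = $20,407. Book value $93,875.
Year 5: ⌊$93,875 × 125%/7⌋ = $16,763. Book value $77,112.
Accumulated through year 5 = $206,188 − $77,112 = $129,076.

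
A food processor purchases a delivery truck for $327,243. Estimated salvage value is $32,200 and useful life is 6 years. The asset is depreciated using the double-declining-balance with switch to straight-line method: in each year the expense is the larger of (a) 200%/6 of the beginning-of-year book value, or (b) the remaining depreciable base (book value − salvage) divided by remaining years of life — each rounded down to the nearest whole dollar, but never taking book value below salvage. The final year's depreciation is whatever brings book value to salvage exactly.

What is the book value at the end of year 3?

$96,962

Depreciable base = $327,243 − $32,200 = $295,043.
Year 1: DB = ⌊$327,243 × 200%/6⌋ = $109,081; SL = ⌊$295,043/6⌋ = $49,173 → take DB $109,081. Book value $218,162.
Year 2: DB = ⌊$218,162 × 200%/6⌋ = $72,720; SL = ⌊$185,962/5⌋ = $37,192 → take DB $72,720. Book value $145,442.
Year 3: DB = ⌊$145,442 × 200%/6⌋ = $48,480; SL = ⌊$113,242/4⌋ = $28,310 → take DB $48,480. Book value $96,962.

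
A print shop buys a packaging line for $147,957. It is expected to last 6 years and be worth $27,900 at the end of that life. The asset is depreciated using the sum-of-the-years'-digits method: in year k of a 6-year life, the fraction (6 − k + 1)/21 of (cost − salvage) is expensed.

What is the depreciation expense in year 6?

Depreciable base = $147,957 − $27,900 = $120,057.
Sum of the years' digits = 6+5+4+3+2+1 = 21.
Year 1: $120,057 × 6/21 = $34,302. Book value $113,655.
Year 2: $120,057 × 5/21 = $28,585. Book value $85,070.
Year 3: $120,057 × 4/21 = $22,868. Book value $62,202.
Year 4: $120,057 × 3/21 = $17,151. Book value $45,051.
Year 5: $120,057 × 2/21 = $11,434. Book value $33,617.
Year 6: $120,057 × 1/21 = $5,717. Book value $27,900.

$5,717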